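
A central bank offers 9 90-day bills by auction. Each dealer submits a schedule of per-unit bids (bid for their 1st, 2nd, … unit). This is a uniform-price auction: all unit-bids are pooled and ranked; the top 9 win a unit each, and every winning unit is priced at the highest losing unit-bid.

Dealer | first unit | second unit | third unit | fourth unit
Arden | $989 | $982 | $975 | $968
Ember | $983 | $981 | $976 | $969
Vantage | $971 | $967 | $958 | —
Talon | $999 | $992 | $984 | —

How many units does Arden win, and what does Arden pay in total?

All unit-bids, highest first — top 9: 999 (Talon-1), 992 (Talon-2), 989 (Arden-1), 984 (Talon-3), 983 (Ember-1), 982 (Arden-2), 981 (Ember-2), 976 (Ember-3), 975 (Arden-3)
The (k+1)-th unit-bid is $971.
Arden wins 3 unit(s) at $971 each.

Arden: 3 units, pays $2,913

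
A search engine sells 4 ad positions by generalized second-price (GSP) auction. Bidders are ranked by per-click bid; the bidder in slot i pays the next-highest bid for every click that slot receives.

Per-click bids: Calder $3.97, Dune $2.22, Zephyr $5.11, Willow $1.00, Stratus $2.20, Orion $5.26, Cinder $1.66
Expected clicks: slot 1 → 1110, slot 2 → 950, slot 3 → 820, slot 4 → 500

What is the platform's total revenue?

Sorting advertisers: $5.26 (Orion) > $5.11 (Zephyr) > $3.97 (Calder) > $2.22 (Dune) > $2.20 (Stratus) > …
Slot 1: Orion pays $5.11 × 1110 = $5672.10
Slot 2: Zephyr pays $3.97 × 950 = $3771.50
Slot 3: Calder pays $2.22 × 820 = $1820.40
Slot 4: Dune pays $2.20 × 500 = $1100.00
Total = $12364.00

Total revenue: $12364.00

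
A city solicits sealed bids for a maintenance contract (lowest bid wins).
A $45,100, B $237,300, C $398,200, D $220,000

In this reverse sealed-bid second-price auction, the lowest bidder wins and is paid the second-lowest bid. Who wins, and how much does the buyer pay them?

Bids in order: 45,100 (A) < 220,000 (D) < 237,300 (B) < 398,200 (C)
Second-price: A is paid D's bid of $220,000.

A is paid $220,000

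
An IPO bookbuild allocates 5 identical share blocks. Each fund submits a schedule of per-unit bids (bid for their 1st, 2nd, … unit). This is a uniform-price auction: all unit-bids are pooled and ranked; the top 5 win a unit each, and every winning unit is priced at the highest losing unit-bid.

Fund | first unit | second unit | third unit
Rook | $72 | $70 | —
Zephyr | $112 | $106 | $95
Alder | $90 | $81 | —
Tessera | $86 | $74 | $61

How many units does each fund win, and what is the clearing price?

Pooled unit-bids ranked (top 5): 112 (Zephyr-1), 106 (Zephyr-2), 95 (Zephyr-3), 90 (Alder-1), 86 (Tessera-1)
First bid not allocated: $81.
Allocation: Alder 1, Tessera 1, Zephyr 3.

Alder 1, Tessera 1, Zephyr 3; clearing price $81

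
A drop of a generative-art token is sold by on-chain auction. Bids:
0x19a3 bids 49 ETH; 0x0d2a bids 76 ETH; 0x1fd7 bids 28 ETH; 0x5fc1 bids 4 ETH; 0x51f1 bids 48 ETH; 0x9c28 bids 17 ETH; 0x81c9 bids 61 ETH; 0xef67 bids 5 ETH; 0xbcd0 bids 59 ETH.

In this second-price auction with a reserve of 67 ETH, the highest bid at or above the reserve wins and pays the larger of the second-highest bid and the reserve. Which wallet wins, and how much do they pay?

0x0d2a pays 67 ETH

Bids ranked: 76 (0x0d2a) > 61 (0x81c9) > 59 (0xbcd0) > 49 (0x19a3) > 48 (0x51f1) > 28 (0x1fd7) > …
0x0d2a has the top bid at or above the reserve (76 ETH).
Second-highest bid 61 ETH is below the reserve 67 ETH, so the reserve binds → payment 67 ETH.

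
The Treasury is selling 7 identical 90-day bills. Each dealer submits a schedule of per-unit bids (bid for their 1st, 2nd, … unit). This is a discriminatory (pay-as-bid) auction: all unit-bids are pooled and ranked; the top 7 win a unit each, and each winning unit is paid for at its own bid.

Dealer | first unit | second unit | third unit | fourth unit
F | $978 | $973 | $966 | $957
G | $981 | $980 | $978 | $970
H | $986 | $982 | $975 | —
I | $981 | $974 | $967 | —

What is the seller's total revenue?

Total revenue: $6,866

Merging the schedules and taking the best 7: 986 (H-1), 982 (H-2), 981 (G-1), 981 (I-1), 980 (G-2), 978 (F-1), 978 (G-3)
Next rejected bid: $975 (not a price — pay-as-bid).
Each winning unit pays its own bid.
Revenue = 986 + 982 + 981 + 981 + 980 + 978 + 978 = $6,866.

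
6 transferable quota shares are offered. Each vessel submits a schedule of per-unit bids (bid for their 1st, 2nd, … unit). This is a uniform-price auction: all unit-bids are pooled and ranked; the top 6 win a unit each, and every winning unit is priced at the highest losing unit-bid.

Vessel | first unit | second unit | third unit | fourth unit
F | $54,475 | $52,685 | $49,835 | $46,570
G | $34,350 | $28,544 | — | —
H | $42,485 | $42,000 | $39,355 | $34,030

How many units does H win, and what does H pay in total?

All unit-bids, highest first — top 6: 54,475 (F-1), 52,685 (F-2), 49,835 (F-3), 46,570 (F-4), 42,485 (H-1), 42,000 (H-2)
Highest rejected unit-bid = $39,355.
H wins 2 unit(s) at $39,355 each.

H: 2 units, pays $78,710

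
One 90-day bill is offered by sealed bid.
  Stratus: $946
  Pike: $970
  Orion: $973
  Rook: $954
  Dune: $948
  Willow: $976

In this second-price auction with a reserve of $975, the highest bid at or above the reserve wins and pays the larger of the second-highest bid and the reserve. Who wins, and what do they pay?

Rule: the highest bid at or above the reserve wins and pays the larger of the second-highest bid and the reserve.
Bids ranked: 976 (Willow) > 973 (Orion) > 970 (Pike) > 954 (Rook) > 948 (Dune) > 946 (Stratus)
Highest eligible bid: Willow at $976.
max(second-highest $973, reserve $975) = $975.

Willow pays $975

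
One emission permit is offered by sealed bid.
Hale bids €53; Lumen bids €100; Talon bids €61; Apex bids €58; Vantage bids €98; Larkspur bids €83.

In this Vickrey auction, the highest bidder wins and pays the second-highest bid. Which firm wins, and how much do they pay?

Rule: the highest bidder wins and pays the second-highest bid.
Bids ranked: 100 (Lumen) > 98 (Vantage) > 83 (Larkspur) > 61 (Talon) > 58 (Apex) > 53 (Hale)
Lumen wins with the highest bid; price is set by the runner-up at €98.

Lumen pays €98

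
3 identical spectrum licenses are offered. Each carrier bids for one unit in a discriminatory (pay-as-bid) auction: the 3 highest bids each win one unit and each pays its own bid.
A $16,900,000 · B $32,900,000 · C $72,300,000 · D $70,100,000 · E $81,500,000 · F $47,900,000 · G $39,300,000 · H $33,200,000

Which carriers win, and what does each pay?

Sorting: 81,500,000 (E), 72,300,000 (C), 70,100,000 (D), 47,900,000 (F), 39,300,000 (G), …
Top 3: E, C, D.
Each winner pays its own bid: E $81,500,000, C $72,300,000, D $70,100,000.

E $81,500,000, C $72,300,000, D $70,100,000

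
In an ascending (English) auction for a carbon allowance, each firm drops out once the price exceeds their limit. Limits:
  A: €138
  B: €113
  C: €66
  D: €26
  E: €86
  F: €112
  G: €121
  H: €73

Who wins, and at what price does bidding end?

A wins at €121

Sorting limits: 138 (A) > 121 (G) > 113 (B) > 112 (F) > 86 (E) > 73 (H) > …
G is the last rival to drop out, at €121; A remains and wins at that price.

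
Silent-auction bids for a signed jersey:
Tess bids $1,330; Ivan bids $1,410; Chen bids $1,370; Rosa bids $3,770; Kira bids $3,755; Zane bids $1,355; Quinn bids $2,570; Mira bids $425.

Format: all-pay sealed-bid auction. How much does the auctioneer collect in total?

Sorting bids: 3,770 (Rosa) > 3,755 (Kira) > 2,570 (Quinn) > 1,410 (Ivan) > 1,370 (Chen) > 1,355 (Zane) > …
Rosa wins with the top bid; all bids are sunk regardless.
Every bidder forfeits their bid regardless of winning.
Revenue = 1,330 + 1,410 + 1,370 + 3,770 + 3,755 + 1,355 + 2,570 + 425 = $15,985.

Total revenue: $15,985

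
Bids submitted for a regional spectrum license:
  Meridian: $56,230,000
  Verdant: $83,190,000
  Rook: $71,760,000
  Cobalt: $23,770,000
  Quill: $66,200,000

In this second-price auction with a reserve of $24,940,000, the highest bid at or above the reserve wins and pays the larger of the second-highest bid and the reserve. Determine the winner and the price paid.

Verdant pays $71,760,000

Rule: the highest bid at or above the reserve wins and pays the larger of the second-highest bid and the reserve.
Bids ranked: 83,190,000 (Verdant) > 71,760,000 (Rook) > 66,200,000 (Quill) > 56,230,000 (Meridian) > 23,770,000 (Cobalt)
Verdant has the top bid at or above the reserve ($83,190,000).
Second-highest bid $71,760,000 exceeds the reserve $24,940,000 → payment $71,760,000.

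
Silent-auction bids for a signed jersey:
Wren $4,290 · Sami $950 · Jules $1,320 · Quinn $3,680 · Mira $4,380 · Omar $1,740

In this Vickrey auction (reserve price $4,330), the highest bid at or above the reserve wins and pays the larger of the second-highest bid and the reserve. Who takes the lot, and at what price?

Mira pays $4,330

Rule: the highest bid at or above the reserve wins and pays the larger of the second-highest bid and the reserve.
Bids in order: 4,380 (Mira) > 4,290 (Wren) > 3,680 (Quinn) > 1,740 (Omar) > 1,320 (Jules) > 950 (Sami)
Highest eligible bid: Mira at $4,380.
Second-highest bid $4,290 is below the reserve $4,330, so the reserve binds → payment $4,330.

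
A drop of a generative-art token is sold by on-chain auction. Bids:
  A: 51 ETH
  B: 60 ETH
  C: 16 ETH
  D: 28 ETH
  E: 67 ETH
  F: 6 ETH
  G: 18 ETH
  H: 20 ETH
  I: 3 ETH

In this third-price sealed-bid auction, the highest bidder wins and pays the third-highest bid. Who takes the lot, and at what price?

E pays 51 ETH

Bids in order: 67 (E) > 60 (B) > 51 (A) > 28 (D) > 20 (H) > 18 (G) > …
E is highest; pays the third-highest bid, 51 ETH.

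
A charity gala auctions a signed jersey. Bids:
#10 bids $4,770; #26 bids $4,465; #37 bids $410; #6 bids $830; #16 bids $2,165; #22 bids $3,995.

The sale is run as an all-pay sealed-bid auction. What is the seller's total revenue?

Total revenue: $16,635

Bids ranked: 4,770 (#10) > 4,465 (#26) > 3,995 (#22) > 2,165 (#16) > 830 (#6) > 410 (#37)
Every bidder forfeits their bid regardless of winning.
Revenue = 4,770 + 4,465 + 410 + 830 + 2,165 + 3,995 = $16,635.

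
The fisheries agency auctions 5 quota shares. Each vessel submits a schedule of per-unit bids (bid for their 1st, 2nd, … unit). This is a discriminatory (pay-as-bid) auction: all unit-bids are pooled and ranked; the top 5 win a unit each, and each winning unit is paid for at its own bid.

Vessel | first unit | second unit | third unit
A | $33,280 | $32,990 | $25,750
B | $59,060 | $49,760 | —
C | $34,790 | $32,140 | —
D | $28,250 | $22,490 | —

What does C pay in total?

C pays $34,790

Merging the schedules and taking the best 5: 59,060 (B-1), 49,760 (B-2), 34,790 (C-1), 33,280 (A-1), 32,990 (A-2)
Next rejected bid: $32,140 (not a price — pay-as-bid).
C's winning unit-bids: 34,790 = $34,790.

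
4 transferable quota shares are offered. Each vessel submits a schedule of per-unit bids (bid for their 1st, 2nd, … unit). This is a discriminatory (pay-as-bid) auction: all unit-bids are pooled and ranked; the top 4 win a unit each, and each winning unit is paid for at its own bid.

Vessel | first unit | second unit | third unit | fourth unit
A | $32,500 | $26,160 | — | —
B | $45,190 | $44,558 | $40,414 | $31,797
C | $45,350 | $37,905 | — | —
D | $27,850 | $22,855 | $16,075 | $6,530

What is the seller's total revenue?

Pooled unit-bids ranked (top 4): 45,350 (C-1), 45,190 (B-1), 44,558 (B-2), 40,414 (B-3)
Next rejected bid: $37,905 (not a price — pay-as-bid).
Each winning unit pays its own bid.
Revenue = 45,350 + 45,190 + 44,558 + 40,414 = $175,512.

Total revenue: $175,512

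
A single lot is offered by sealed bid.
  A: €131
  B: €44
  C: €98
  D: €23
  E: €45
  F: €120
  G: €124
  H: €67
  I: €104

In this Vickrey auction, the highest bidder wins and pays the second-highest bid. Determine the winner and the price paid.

Sorting bids: 131 (A) > 124 (G) > 120 (F) > 104 (I) > 98 (C) > 67 (H) > …
Second-price: A pays G's bid of €124.

A pays €124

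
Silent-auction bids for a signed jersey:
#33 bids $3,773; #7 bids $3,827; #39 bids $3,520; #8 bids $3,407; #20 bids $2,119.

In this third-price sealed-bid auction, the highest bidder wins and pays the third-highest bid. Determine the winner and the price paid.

Bids ranked: 3,827 (#7) > 3,773 (#33) > 3,520 (#39) > 3,407 (#8) > 2,119 (#20)
#7 wins; payment is bid #3 in the ranking = $3,520.

#7 pays $3,520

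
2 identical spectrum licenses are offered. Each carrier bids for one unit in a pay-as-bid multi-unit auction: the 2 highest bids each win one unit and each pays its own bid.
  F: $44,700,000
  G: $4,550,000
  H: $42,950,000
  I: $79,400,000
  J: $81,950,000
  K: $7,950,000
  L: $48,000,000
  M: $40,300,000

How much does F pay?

F pays $0

Bids ranked high→low: 81,950,000 (J), 79,400,000 (I), 48,000,000 (L), 44,700,000 (F), …
Winners (2 units): J, I.
F does not win → $0.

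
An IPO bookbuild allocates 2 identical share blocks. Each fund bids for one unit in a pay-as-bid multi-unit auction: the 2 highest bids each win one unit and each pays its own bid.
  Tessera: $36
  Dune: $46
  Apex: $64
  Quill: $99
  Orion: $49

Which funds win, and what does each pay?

Quill $99, Apex $64

Ordering the bids: 99 (Quill), 64 (Apex), 49 (Orion), 46 (Dune), …
The 2 highest are Quill, Apex.
Each winner pays its own bid: Quill $99, Apex $64.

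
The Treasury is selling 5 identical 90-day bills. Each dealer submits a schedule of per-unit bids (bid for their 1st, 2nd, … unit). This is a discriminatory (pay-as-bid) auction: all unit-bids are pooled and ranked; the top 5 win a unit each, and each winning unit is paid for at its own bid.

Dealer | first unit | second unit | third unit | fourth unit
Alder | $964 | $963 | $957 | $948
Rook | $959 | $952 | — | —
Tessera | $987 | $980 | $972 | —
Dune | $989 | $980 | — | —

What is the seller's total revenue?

Total revenue: $4,908

All unit-bids, highest first — top 5: 989 (Dune-1), 987 (Tessera-1), 980 (Tessera-2), 980 (Dune-2), 972 (Tessera-3)
Next rejected bid: $964 (not a price — pay-as-bid).
Each winning unit pays its own bid.
Revenue = 989 + 987 + 980 + 980 + 972 = $4,908.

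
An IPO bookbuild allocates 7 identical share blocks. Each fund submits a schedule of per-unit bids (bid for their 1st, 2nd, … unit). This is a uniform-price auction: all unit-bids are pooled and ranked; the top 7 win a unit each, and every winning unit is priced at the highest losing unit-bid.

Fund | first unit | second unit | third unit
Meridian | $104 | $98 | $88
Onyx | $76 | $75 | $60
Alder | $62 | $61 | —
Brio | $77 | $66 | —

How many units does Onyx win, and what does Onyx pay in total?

Merging the schedules and taking the best 7: 104 (Meridian-1), 98 (Meridian-2), 88 (Meridian-3), 77 (Brio-1), 76 (Onyx-1), 75 (Onyx-2), 66 (Brio-2)
The (k+1)-th unit-bid is $62.
Onyx wins 2 unit(s) at $62 each.

Onyx: 2 units, pays $124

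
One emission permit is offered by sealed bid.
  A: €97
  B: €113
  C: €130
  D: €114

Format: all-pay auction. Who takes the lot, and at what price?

Bids in order: 130 (C) > 114 (D) > 113 (B) > 97 (A)
C wins with the top bid; all bids are sunk regardless.

C pays €130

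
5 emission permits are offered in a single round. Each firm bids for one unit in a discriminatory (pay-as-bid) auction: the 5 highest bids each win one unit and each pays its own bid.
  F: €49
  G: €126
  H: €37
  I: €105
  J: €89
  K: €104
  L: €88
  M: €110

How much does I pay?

I pays €105

Bids ranked high→low: 126 (G), 110 (M), 105 (I), 104 (K), 89 (J), 88 (L), 49 (F), …
Top 5: G, M, I, K, J.
I wins → own bid €105.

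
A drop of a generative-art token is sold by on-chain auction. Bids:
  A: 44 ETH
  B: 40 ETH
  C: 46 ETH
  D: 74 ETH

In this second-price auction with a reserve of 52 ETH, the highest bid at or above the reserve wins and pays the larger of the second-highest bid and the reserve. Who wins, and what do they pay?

D pays 52 ETH

Bids in order: 74 (D) > 46 (C) > 44 (A) > 40 (B)
D has the top bid at or above the reserve (74 ETH).
Second-highest bid 46 ETH is below the reserve 52 ETH, so the reserve binds → payment 52 ETH.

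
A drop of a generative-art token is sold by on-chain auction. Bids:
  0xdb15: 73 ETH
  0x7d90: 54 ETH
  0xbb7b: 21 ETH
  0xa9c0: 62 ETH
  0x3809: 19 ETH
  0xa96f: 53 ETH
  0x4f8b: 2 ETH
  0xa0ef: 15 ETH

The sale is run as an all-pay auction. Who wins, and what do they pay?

Sorting bids: 73 (0xdb15) > 62 (0xa9c0) > 54 (0x7d90) > 53 (0xa96f) > 21 (0xbb7b) > 19 (0x3809) > …
0xdb15 wins with the top bid; all bids are sunk regardless.

0xdb15 pays 73 ETH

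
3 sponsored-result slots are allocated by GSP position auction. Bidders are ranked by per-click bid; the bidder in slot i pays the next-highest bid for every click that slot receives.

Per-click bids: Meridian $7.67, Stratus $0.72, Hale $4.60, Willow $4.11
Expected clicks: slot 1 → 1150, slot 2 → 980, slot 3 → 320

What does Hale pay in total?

Ranked by bid: $7.67 (Meridian) > $4.60 (Hale) > $4.11 (Willow) > $0.72 (Stratus)
Hale holds slot 2 → pays next bid $4.11 × 980 clicks = $4027.80.

Hale pays $4027.80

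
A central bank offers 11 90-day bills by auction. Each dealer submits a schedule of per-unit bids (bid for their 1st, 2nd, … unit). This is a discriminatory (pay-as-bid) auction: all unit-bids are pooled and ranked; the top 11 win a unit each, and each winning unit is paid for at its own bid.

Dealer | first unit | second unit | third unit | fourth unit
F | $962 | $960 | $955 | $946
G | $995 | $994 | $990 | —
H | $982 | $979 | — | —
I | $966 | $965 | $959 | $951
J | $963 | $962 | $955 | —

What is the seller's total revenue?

Merging the schedules and taking the best 11: 995 (G-1), 994 (G-2), 990 (G-3), 982 (H-1), 979 (H-2), 966 (I-1), 965 (I-2), 963 (J-1), 962 (F-1), 962 (J-2), 960 (F-2)
Next rejected bid: $959 (not a price — pay-as-bid).
Each winning unit pays its own bid.
Revenue = 995 + 994 + 990 + 982 + 979 + 966 + 965 + 963 + 962 + 962 + 960 = $10,718.

Total revenue: $10,718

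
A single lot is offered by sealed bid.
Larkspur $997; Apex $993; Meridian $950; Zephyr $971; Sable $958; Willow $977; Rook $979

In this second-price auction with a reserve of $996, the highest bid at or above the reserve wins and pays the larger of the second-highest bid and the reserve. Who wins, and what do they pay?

Larkspur pays $996

Sorting bids: 997 (Larkspur) > 993 (Apex) > 979 (Rook) > 977 (Willow) > 971 (Zephyr) > 958 (Sable) > …
Highest eligible bid: Larkspur at $997.
max(second-highest $993, reserve $996) = $996.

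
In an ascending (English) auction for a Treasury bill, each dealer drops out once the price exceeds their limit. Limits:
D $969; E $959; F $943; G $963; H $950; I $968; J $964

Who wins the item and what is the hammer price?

D wins at $968

Open ascending-bid auction: the price rises until one bidder remains; the winner pays the price at which the last rival dropped out.
Limits in order: 969 (D) > 968 (I) > 964 (J) > 963 (G) > 959 (E) > 950 (H) > …
Bidding ends when I exits at $968; D takes it.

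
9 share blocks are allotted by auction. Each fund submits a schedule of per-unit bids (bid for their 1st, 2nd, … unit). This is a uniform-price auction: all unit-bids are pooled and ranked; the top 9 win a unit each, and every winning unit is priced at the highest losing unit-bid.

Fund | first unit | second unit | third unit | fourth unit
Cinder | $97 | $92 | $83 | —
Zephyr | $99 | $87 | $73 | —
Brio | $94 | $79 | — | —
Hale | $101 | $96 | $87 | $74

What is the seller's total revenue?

Pooled unit-bids ranked (top 9): 101 (Hale-1), 99 (Zephyr-1), 97 (Cinder-1), 96 (Hale-2), 94 (Brio-1), 92 (Cinder-2), 87 (Zephyr-2), 87 (Hale-3), 83 (Cinder-3)
Highest rejected unit-bid = $79.
Allocation: Brio 1, Cinder 3, Hale 3, Zephyr 2. Every unit priced at $79.
Revenue = 9 × 79 = $711.

Total revenue: $711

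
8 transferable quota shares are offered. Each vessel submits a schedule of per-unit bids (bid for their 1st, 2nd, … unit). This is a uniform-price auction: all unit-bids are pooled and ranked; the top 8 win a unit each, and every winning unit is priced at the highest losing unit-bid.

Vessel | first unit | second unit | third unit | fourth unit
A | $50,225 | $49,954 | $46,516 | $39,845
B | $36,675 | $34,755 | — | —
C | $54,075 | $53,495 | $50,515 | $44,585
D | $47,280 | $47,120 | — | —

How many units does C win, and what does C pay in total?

Merging the schedules and taking the best 8: 54,075 (C-1), 53,495 (C-2), 50,515 (C-3), 50,225 (A-1), 49,954 (A-2), 47,280 (D-1), 47,120 (D-2), 46,516 (A-3)
Highest rejected unit-bid = $44,585.
C wins 3 unit(s) at $44,585 each.

C: 3 units, pays $133,755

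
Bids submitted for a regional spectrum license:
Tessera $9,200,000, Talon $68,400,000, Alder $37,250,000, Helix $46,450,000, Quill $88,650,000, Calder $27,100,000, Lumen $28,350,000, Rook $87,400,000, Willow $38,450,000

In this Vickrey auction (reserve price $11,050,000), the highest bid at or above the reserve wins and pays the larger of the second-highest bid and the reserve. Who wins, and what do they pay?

Quill pays $87,400,000

Bids in order: 88,650,000 (Quill) > 87,400,000 (Rook) > 68,400,000 (Talon) > 46,450,000 (Helix) > 38,450,000 (Willow) > 37,250,000 (Alder) > …
Quill has the top bid at or above the reserve ($88,650,000).
Second-highest bid $87,400,000 exceeds the reserve $11,050,000 → payment $87,400,000.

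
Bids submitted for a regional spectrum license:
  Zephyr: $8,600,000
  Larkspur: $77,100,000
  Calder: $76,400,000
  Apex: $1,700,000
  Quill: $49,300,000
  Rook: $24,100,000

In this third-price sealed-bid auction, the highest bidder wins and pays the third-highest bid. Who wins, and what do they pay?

Bids in order: 77,100,000 (Larkspur) > 76,400,000 (Calder) > 49,300,000 (Quill) > 24,100,000 (Rook) > 8,600,000 (Zephyr) > 1,700,000 (Apex)
Larkspur is highest; pays the third-highest bid, $49,300,000.

Larkspur pays $49,300,000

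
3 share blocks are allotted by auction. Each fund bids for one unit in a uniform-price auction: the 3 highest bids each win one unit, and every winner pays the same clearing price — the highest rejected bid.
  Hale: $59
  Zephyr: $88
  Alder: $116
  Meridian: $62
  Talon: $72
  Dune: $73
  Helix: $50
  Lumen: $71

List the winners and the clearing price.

Bids ranked high→low: 116 (Alder), 88 (Zephyr), 73 (Dune), 72 (Talon), 71 (Lumen), …
Winners (3 units): Alder, Zephyr, Dune.
Clearing price = highest rejected bid = $72.

Alder, Zephyr, Dune; each pays $72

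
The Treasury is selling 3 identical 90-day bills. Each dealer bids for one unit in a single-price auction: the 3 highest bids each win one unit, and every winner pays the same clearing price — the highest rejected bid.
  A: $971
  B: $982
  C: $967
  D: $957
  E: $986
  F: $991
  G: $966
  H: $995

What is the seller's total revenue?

Bids ranked high→low: 995 (H), 991 (F), 986 (E), 982 (B), 971 (A), …
The 3 highest are H, F, E.
Clearing price = highest rejected bid = $982.
Total revenue = 3 × $982 = $2,946.

Total revenue: $2,946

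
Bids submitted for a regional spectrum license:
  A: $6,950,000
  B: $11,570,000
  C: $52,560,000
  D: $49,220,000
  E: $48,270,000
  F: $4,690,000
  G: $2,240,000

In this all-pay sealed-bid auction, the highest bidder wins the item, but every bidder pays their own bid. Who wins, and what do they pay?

Bids in order: 52,560,000 (C) > 49,220,000 (D) > 48,270,000 (E) > 11,570,000 (B) > 6,950,000 (A) > 4,690,000 (F) > …
C is highest and takes the item; every bidder forfeits their bid.

C pays $52,560,000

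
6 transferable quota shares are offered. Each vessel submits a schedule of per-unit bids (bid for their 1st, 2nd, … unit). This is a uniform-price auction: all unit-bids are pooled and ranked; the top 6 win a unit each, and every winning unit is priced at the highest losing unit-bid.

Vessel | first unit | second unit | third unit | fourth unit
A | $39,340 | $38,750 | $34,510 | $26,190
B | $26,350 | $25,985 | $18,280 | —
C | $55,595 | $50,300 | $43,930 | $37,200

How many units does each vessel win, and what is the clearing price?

Pooled unit-bids ranked (top 6): 55,595 (C-1), 50,300 (C-2), 43,930 (C-3), 39,340 (A-1), 38,750 (A-2), 37,200 (C-4)
First bid not allocated: $34,510.
Allocation: A 2, C 4.

A 2, C 4; clearing price $34,510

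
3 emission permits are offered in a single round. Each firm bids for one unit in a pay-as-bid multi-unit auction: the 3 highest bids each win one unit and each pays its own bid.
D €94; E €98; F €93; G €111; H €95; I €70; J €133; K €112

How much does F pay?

F pays €0

Sorting: 133 (J), 112 (K), 111 (G), 98 (E), 95 (H), …
Winners (3 units): J, K, G.
F does not win → €0.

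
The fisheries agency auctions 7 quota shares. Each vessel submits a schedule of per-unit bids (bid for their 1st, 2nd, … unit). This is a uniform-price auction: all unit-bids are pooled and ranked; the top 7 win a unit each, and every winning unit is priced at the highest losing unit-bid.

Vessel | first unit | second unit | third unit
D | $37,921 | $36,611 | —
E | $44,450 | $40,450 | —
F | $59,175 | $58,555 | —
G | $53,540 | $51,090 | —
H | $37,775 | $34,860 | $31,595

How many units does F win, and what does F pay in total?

F: 2 units, pays $75,550

All unit-bids, highest first — top 7: 59,175 (F-1), 58,555 (F-2), 53,540 (G-1), 51,090 (G-2), 44,450 (E-1), 40,450 (E-2), 37,921 (D-1)
Highest rejected unit-bid = $37,775.
F wins 2 unit(s) at $37,775 each.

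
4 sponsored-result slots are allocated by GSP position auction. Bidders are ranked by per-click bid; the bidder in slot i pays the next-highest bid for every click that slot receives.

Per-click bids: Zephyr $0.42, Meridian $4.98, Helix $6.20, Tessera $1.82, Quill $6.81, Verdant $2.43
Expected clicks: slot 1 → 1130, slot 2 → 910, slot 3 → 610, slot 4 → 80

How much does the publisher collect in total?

Ranked by bid: $6.81 (Quill) > $6.20 (Helix) > $4.98 (Meridian) > $2.43 (Verdant) > $1.82 (Tessera) > …
Slot 1: Quill pays $6.20 × 1130 = $7006.00
Slot 2: Helix pays $4.98 × 910 = $4531.80
Slot 3: Meridian pays $2.43 × 610 = $1482.30
Slot 4: Verdant pays $1.82 × 80 = $145.60
Total = $13165.70

Total revenue: $13165.70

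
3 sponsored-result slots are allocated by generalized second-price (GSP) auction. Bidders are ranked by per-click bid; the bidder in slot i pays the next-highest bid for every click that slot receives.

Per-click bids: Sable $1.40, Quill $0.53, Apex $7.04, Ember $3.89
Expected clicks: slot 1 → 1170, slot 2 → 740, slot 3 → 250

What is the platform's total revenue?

Ranked by bid: $7.04 (Apex) > $3.89 (Ember) > $1.40 (Sable) > $0.53 (Quill)
Slot 1: Apex pays $3.89 × 1170 = $4551.30
Slot 2: Ember pays $1.40 × 740 = $1036.00
Slot 3: Sable pays $0.53 × 250 = $132.50
Total = $5719.80

Total revenue: $5719.80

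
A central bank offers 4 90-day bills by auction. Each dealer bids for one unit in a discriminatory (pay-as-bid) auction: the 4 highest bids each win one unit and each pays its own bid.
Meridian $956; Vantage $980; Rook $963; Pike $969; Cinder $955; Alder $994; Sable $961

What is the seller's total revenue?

Total revenue: $3,906

Sorting: 994 (Alder), 980 (Vantage), 969 (Pike), 963 (Rook), 961 (Sable), 956 (Meridian), …
Top 4: Alder, Vantage, Pike, Rook.
Total revenue = 994 + 980 + 969 + 963 = $3,906.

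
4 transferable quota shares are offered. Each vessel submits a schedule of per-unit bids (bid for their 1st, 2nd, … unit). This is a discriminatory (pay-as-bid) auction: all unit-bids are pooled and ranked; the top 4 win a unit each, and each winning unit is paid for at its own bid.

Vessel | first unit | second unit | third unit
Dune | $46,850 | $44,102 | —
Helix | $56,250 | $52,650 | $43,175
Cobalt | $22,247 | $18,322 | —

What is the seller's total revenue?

Pooled unit-bids ranked (top 4): 56,250 (Helix-1), 52,650 (Helix-2), 46,850 (Dune-1), 44,102 (Dune-2)
Next rejected bid: $43,175 (not a price — pay-as-bid).
Each winning unit pays its own bid.
Revenue = 56,250 + 52,650 + 46,850 + 44,102 = $199,852.

Total revenue: $199,852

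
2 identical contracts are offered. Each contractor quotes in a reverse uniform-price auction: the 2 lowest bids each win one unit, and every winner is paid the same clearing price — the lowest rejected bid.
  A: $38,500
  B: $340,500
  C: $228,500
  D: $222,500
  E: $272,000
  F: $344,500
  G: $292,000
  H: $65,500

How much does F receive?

Bids ranked low→high: 38,500 (A), 65,500 (H), 222,500 (D), 228,500 (C), …
Lowest 2: A, H.
Lowest unsuccessful bid: $222,500 → clearing price.
F does not win → is paid $0.

F is paid $0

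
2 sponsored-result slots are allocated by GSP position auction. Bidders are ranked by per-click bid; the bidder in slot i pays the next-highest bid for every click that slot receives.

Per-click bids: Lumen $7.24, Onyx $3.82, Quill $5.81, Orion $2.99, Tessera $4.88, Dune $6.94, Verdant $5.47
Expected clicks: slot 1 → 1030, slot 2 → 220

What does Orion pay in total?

Ranked by bid: $7.24 (Lumen) > $6.94 (Dune) > $5.81 (Quill) > …
Orion ranks below slot 2 → no slot, pays nothing.

Orion pays $0.00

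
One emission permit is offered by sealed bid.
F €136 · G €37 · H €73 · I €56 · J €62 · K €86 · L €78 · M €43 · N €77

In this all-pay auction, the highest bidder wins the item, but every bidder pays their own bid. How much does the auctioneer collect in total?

Total revenue: €648

Rule: the highest bidder wins the item, but every bidder pays their own bid.
Sorting bids: 136 (F) > 86 (K) > 78 (L) > 77 (N) > 73 (H) > 62 (J) > …
F wins with the top bid; all bids are sunk regardless.
Every bidder forfeits their bid regardless of winning.
Revenue = 136 + 37 + 73 + 56 + 62 + 86 + 78 + 43 + 77 = €648.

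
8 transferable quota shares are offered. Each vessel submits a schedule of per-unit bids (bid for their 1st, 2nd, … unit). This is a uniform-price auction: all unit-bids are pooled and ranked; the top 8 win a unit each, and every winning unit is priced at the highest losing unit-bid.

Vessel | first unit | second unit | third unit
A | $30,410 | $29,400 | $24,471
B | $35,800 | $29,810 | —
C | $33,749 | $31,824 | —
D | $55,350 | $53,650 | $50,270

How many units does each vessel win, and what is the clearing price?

Pooled unit-bids ranked (top 8): 55,350 (D-1), 53,650 (D-2), 50,270 (D-3), 35,800 (B-1), 33,749 (C-1), 31,824 (C-2), 30,410 (A-1), 29,810 (B-2)
The (k+1)-th unit-bid is $29,400.
Allocation: A 1, B 2, C 2, D 3.

A 1, B 2, C 2, D 3; clearing price $29,400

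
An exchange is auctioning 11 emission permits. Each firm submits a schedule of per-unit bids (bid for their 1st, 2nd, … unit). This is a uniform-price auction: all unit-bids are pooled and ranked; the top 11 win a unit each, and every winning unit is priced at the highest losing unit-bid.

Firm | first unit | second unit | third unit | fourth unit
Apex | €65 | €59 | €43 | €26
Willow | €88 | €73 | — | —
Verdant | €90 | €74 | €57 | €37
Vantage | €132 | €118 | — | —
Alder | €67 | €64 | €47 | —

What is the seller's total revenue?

All unit-bids, highest first — top 11: 132 (Vantage-1), 118 (Vantage-2), 90 (Verdant-1), 88 (Willow-1), 74 (Verdant-2), 73 (Willow-2), 67 (Alder-1), 65 (Apex-1), 64 (Alder-2), 59 (Apex-2), 57 (Verdant-3)
Highest rejected unit-bid = €47.
Allocation: Alder 2, Apex 2, Vantage 2, Verdant 3, Willow 2. Every unit priced at €47.
Revenue = 11 × 47 = €517.

Total revenue: €517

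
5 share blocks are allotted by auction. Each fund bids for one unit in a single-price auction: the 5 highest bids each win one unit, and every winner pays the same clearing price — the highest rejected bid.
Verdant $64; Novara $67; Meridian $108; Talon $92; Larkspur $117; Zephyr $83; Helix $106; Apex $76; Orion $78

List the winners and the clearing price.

Larkspur, Meridian, Helix, Talon, Zephyr; each pays $78

Bids ranked high→low: 117 (Larkspur), 108 (Meridian), 106 (Helix), 92 (Talon), 83 (Zephyr), 78 (Orion), 76 (Apex), …
Winners (5 units): Larkspur, Meridian, Helix, Talon, Zephyr.
Clearing price = highest rejected bid = $78.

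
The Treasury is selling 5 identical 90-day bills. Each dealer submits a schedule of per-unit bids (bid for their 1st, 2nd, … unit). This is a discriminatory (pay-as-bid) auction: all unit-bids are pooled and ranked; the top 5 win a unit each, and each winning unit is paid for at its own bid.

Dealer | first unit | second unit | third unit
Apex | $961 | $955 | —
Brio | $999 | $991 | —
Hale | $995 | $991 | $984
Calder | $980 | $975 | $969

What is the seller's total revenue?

Pooled unit-bids ranked (top 5): 999 (Brio-1), 995 (Hale-1), 991 (Brio-2), 991 (Hale-2), 984 (Hale-3)
Next rejected bid: $980 (not a price — pay-as-bid).
Each winning unit pays its own bid.
Revenue = 999 + 995 + 991 + 991 + 984 = $4,960.

Total revenue: $4,960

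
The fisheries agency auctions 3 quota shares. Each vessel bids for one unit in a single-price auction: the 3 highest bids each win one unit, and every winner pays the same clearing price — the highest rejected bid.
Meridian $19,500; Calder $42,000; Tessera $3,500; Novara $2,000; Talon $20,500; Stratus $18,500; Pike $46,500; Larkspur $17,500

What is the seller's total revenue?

Bids ranked high→low: 46,500 (Pike), 42,000 (Calder), 20,500 (Talon), 19,500 (Meridian), 18,500 (Stratus), …
The 3 highest are Pike, Calder, Talon.
Clearing price = highest rejected bid = $19,500.
Total revenue = 3 × $19,500 = $58,500.

Total revenue: $58,500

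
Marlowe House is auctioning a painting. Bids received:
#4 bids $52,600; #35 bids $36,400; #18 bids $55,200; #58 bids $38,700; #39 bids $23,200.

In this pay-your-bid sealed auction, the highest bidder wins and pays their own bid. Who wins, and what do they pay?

#18 pays $55,200

Sorting bids: 55,200 (#18) > 52,600 (#4) > 38,700 (#58) > 36,400 (#35) > 23,200 (#39)
First-price: #18 pays what they bid, $55,200.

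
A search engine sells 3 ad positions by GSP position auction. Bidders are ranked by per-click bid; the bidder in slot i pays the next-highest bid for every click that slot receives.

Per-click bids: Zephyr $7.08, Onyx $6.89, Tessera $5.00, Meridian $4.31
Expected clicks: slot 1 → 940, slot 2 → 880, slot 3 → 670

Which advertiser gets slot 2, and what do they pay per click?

Onyx; $5.00 per click

Per-click bids in order: $7.08 (Zephyr) > $6.89 (Onyx) > $5.00 (Tessera) > $4.31 (Meridian)
Slot 2 goes to the second-ranked bidder, Onyx, who pays the next bid down: $5.00/click.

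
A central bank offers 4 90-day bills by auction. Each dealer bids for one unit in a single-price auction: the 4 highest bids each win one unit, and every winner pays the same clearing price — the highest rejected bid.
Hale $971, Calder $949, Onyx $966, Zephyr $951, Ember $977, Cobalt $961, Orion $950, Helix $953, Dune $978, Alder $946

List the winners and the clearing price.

Sorting: 978 (Dune), 977 (Ember), 971 (Hale), 966 (Onyx), 961 (Cobalt), 953 (Helix), …
Top 4: Dune, Ember, Hale, Onyx.
Highest unsuccessful bid: $961 → clearing price.

Dune, Ember, Hale, Onyx; each pays $961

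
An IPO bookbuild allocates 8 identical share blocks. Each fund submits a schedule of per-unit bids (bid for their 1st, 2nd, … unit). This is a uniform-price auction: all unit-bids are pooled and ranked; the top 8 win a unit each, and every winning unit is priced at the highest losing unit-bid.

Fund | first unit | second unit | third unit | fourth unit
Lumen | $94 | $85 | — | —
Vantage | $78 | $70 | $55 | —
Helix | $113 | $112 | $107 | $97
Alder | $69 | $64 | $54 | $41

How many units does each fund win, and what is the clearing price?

Helix 4, Lumen 2, Vantage 2; clearing price $69

All unit-bids, highest first — top 8: 113 (Helix-1), 112 (Helix-2), 107 (Helix-3), 97 (Helix-4), 94 (Lumen-1), 85 (Lumen-2), 78 (Vantage-1), 70 (Vantage-2)
The (k+1)-th unit-bid is $69.
Allocation: Helix 4, Lumen 2, Vantage 2.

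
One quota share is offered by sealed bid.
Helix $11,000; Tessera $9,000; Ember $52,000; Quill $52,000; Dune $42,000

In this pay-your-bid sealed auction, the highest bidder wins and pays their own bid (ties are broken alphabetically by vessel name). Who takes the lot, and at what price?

Ember pays $52,000

Bids ranked: 52,000 (Ember) > 52,000 (Quill) > 42,000 (Dune) > 11,000 (Helix) > 9,000 (Tessera)
Tie at $52,000 → Ember wins by tie-break.
First-price: Ember pays what they bid, $52,000.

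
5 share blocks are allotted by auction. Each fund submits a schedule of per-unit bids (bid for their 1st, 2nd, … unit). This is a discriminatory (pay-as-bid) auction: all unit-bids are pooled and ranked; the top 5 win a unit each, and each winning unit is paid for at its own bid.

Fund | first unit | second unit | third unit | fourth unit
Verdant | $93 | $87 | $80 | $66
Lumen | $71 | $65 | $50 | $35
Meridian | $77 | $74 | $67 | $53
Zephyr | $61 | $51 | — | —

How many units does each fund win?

All unit-bids, highest first — top 5: 93 (Verdant-1), 87 (Verdant-2), 80 (Verdant-3), 77 (Meridian-1), 74 (Meridian-2)
Next rejected bid: $71 (not a price — pay-as-bid).
Allocation: Meridian 2, Verdant 3.

Meridian 2, Verdant 3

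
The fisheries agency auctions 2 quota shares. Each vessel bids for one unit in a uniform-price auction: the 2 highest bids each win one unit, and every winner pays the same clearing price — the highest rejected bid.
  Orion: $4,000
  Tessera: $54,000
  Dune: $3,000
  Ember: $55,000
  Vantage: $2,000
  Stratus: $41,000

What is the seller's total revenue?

Ordering the bids: 55,000 (Ember), 54,000 (Tessera), 41,000 (Stratus), 4,000 (Orion), …
Top 2: Ember, Tessera.
First losing bid is Stratus's $41,000, which sets the uniform price.
Total revenue = 2 × $41,000 = $82,000.

Total revenue: $82,000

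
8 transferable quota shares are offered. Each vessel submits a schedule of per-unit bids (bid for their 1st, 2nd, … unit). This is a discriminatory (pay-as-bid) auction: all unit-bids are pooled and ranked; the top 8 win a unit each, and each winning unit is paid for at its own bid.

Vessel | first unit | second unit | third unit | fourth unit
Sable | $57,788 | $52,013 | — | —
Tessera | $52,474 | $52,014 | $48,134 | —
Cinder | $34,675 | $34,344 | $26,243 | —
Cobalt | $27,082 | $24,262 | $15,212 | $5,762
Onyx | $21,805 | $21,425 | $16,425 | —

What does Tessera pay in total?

Tessera pays $152,622

Merging the schedules and taking the best 8: 57,788 (Sable-1), 52,474 (Tessera-1), 52,014 (Tessera-2), 52,013 (Sable-2), 48,134 (Tessera-3), 34,675 (Cinder-1), 34,344 (Cinder-2), 27,082 (Cobalt-1)
Next rejected bid: $26,243 (not a price — pay-as-bid).
Tessera's winning unit-bids: 52,474 + 52,014 + 48,134 = $152,622.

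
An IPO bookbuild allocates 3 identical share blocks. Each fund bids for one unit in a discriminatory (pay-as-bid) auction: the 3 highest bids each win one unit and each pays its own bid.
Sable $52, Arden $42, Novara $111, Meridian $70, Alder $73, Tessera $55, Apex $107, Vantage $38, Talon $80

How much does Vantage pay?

Bids ranked high→low: 111 (Novara), 107 (Apex), 80 (Talon), 73 (Alder), 70 (Meridian), …
The 3 highest are Novara, Apex, Talon.
Vantage does not win → $0.

Vantage pays $0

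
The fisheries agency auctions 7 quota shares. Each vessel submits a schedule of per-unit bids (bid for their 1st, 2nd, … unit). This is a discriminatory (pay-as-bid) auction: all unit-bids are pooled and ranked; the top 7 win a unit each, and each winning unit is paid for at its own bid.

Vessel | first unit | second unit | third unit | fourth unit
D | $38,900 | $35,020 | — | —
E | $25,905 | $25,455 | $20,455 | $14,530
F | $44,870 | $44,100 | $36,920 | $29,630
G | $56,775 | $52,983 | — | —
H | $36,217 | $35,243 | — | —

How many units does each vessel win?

Merging the schedules and taking the best 7: 56,775 (G-1), 52,983 (G-2), 44,870 (F-1), 44,100 (F-2), 38,900 (D-1), 36,920 (F-3), 36,217 (H-1)
Next rejected bid: $35,243 (not a price — pay-as-bid).
Allocation: D 1, F 3, G 2, H 1.

D 1, F 3, G 2, H 1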